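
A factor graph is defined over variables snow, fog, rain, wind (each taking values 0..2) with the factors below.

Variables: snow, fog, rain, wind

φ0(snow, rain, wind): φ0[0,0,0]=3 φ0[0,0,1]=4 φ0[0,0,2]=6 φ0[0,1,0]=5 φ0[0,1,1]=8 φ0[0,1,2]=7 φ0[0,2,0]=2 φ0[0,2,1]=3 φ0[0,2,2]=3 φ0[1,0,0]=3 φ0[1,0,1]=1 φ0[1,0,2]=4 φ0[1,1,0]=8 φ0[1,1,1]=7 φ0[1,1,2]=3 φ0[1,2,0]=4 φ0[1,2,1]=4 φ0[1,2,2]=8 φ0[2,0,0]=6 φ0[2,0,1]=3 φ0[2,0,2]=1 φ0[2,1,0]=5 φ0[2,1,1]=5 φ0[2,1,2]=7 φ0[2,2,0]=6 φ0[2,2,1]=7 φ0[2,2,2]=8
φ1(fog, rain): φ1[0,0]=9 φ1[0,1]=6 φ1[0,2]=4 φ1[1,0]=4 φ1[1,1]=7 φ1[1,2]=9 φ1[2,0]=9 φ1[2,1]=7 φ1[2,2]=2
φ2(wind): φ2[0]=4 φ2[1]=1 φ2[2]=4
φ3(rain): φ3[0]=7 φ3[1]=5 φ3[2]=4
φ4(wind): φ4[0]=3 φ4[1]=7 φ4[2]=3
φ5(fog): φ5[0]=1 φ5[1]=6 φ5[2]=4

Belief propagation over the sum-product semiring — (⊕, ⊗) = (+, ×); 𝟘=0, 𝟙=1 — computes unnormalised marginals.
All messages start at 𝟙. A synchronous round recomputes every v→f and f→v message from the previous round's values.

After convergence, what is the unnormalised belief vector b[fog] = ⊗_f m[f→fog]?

init: all messages = 𝟙 over 3 values
r1 m[φ0→snow] = [41, 42, 48]
r1 m[φ0→rain] = [31, 55, 45]
r1 m[φ0→wind] = [42, 42, 47]
r1 m[φ1→fog] = [19, 20, 18]
r1 m[φ1→rain] = [22, 20, 15]
r1 m[φ2→wind] = [4, 1, 4]
r1 m[φ3→rain] = [7, 5, 4]
r1 m[φ4→wind] = [3, 7, 3]
r1 m[φ5→fog] = [1, 6, 4]
r1 m[snow→φ0] = [1, 1, 1]
r1 m[fog→φ1] = [1, 1, 1]
r1 m[fog→φ5] = [1, 1, 1]
r1 m[rain→φ0] = [1, 1, 1]
r1 m[rain→φ1] = [1, 1, 1]
r1 m[rain→φ3] = [1, 1, 1]
r1 m[wind→φ0] = [1, 1, 1]
r1 m[wind→φ2] = [1, 1, 1]
r1 m[wind→φ4] = [1, 1, 1]
r2 m[φ0→snow] = [41, 42, 48]
r2 m[φ0→rain] = [31, 55, 45]
r2 m[φ0→wind] = [42, 42, 47]
r2 m[φ1→fog] = [19, 20, 18]
r2 m[φ1→rain] = [22, 20, 15]
r2 m[φ2→wind] = [4, 1, 4]
r2 m[φ3→rain] = [7, 5, 4]
r2 m[φ4→wind] = [3, 7, 3]
r2 m[φ5→fog] = [1, 6, 4]
r2 m[snow→φ0] = [1, 1, 1]
r2 m[fog→φ1] = [1, 6, 4]
r2 m[fog→φ5] = [19, 20, 18]
r2 m[rain→φ0] = [154, 100, 60]
r2 m[rain→φ1] = [217, 275, 180]
r2 m[rain→φ3] = [682, 1100, 675]
r2 m[wind→φ0] = [12, 7, 12]
r2 m[wind→φ2] = [126, 294, 141]
r2 m[wind→φ4] = [168, 42, 188]
r3 m[φ0→snow] = [45804, 42434, 47090]
r3 m[φ0→rain] = [332, 560, 470]
r3 m[φ0→wind] = [4368, 4072, 4534]
r3 m[φ1→fog] = [4323, 4413, 4238]
r3 m[φ1→rain] = [69, 76, 66]
r3 m[φ2→wind] = [4, 1, 4]
r3 m[φ3→rain] = [7, 5, 4]
r3 m[φ4→wind] = [3, 7, 3]
r3 m[φ5→fog] = [1, 6, 4]
r3 m[snow→φ0] = [1, 1, 1]
r3 m[fog→φ1] = [1, 6, 4]
r3 m[fog→φ5] = [19, 20, 18]
r3 m[rain→φ0] = [154, 100, 60]
r3 m[rain→φ1] = [217, 275, 180]
r3 m[rain→φ3] = [682, 1100, 675]
r3 m[wind→φ0] = [12, 7, 12]
r3 m[wind→φ2] = [126, 294, 141]
r3 m[wind→φ4] = [168, 42, 188]
r4 m[φ0→snow] = [45804, 42434, 47090]
r4 m[φ0→rain] = [332, 560, 470]
r4 m[φ0→wind] = [4368, 4072, 4534]
r4 m[φ1→fog] = [4323, 4413, 4238]
r4 m[φ1→rain] = [69, 76, 66]
r4 m[φ2→wind] = [4, 1, 4]
r4 m[φ3→rain] = [7, 5, 4]
r4 m[φ4→wind] = [3, 7, 3]
r4 m[φ5→fog] = [1, 6, 4]
r4 m[snow→φ0] = [1, 1, 1]
r4 m[fog→φ1] = [1, 6, 4]
r4 m[fog→φ5] = [4323, 4413, 4238]
r4 m[rain→φ0] = [483, 380, 264]
r4 m[rain→φ1] = [2324, 2800, 1880]
r4 m[rain→φ3] = [22908, 42560, 31020]
r4 m[wind→φ0] = [12, 7, 12]
r4 m[wind→φ2] = [13104, 28504, 13602]
r4 m[wind→φ4] = [17472, 4072, 18136]
r5 m[φ0→snow] = [163072, 158141, 176023]
r5 m[φ0→rain] = [332, 560, 470]
r5 m[φ0→wind] = [15804, 15160, 16789]
r5 m[φ1→fog] = [45236, 45816, 44276]
r5 m[φ1→rain] = [69, 76, 66]
r5 m[φ2→wind] = [4, 1, 4]
r5 m[φ3→rain] = [7, 5, 4]
r5 m[φ4→wind] = [3, 7, 3]
r5 m[φ5→fog] = [1, 6, 4]
r5 m[snow→φ0] = [1, 1, 1]
r5 m[fog→φ1] = [1, 6, 4]
r5 m[fog→φ5] = [4323, 4413, 4238]
r5 m[rain→φ0] = [483, 380, 264]
r5 m[rain→φ1] = [2324, 2800, 1880]
r5 m[rain→φ3] = [22908, 42560, 31020]
r5 m[wind→φ0] = [12, 7, 12]
r5 m[wind→φ2] = [13104, 28504, 13602]
r5 m[wind→φ4] = [17472, 4072, 18136]
r6 m[φ0→snow] = [163072, 158141, 176023]
r6 m[φ0→rain] = [332, 560, 470]
r6 m[φ0→wind] = [15804, 15160, 16789]
r6 m[φ1→fog] = [45236, 45816, 44276]
r6 m[φ1→rain] = [69, 76, 66]
r6 m[φ2→wind] = [4, 1, 4]
r6 m[φ3→rain] = [7, 5, 4]
r6 m[φ4→wind] = [3, 7, 3]
r6 m[φ5→fog] = [1, 6, 4]
r6 m[snow→φ0] = [1, 1, 1]
r6 m[fog→φ1] = [1, 6, 4]
r6 m[fog→φ5] = [45236, 45816, 44276]
r6 m[rain→φ0] = [483, 380, 264]
r6 m[rain→φ1] = [2324, 2800, 1880]
r6 m[rain→φ3] = [22908, 42560, 31020]
r6 m[wind→φ0] = [12, 7, 12]
r6 m[wind→φ2] = [47412, 106120, 50367]
r6 m[wind→φ4] = [63216, 15160, 67156]
r7 m[φ0→snow] = [163072, 158141, 176023]
r7 m[φ0→rain] = [332, 560, 470]
r7 m[φ0→wind] = [15804, 15160, 16789]
r7 m[φ1→fog] = [45236, 45816, 44276]
r7 m[φ1→rain] = [69, 76, 66]
r7 m[φ2→wind] = [4, 1, 4]
r7 m[φ3→rain] = [7, 5, 4]
r7 m[φ4→wind] = [3, 7, 3]
r7 m[φ5→fog] = [1, 6, 4]
r7 m[snow→φ0] = [1, 1, 1]
r7 m[fog→φ1] = [1, 6, 4]
r7 m[fog→φ5] = [45236, 45816, 44276]
r7 m[rain→φ0] = [483, 380, 264]
r7 m[rain→φ1] = [2324, 2800, 1880]
r7 m[rain→φ3] = [22908, 42560, 31020]
r7 m[wind→φ0] = [12, 7, 12]
r7 m[wind→φ2] = [47412, 106120, 50367]
r7 m[wind→φ4] = [63216, 15160, 67156]
fixed point reached at round 7
b[fog] = ⊗ incoming = [45236, 274896, 177104]

b[fog] = [45236, 274896, 177104]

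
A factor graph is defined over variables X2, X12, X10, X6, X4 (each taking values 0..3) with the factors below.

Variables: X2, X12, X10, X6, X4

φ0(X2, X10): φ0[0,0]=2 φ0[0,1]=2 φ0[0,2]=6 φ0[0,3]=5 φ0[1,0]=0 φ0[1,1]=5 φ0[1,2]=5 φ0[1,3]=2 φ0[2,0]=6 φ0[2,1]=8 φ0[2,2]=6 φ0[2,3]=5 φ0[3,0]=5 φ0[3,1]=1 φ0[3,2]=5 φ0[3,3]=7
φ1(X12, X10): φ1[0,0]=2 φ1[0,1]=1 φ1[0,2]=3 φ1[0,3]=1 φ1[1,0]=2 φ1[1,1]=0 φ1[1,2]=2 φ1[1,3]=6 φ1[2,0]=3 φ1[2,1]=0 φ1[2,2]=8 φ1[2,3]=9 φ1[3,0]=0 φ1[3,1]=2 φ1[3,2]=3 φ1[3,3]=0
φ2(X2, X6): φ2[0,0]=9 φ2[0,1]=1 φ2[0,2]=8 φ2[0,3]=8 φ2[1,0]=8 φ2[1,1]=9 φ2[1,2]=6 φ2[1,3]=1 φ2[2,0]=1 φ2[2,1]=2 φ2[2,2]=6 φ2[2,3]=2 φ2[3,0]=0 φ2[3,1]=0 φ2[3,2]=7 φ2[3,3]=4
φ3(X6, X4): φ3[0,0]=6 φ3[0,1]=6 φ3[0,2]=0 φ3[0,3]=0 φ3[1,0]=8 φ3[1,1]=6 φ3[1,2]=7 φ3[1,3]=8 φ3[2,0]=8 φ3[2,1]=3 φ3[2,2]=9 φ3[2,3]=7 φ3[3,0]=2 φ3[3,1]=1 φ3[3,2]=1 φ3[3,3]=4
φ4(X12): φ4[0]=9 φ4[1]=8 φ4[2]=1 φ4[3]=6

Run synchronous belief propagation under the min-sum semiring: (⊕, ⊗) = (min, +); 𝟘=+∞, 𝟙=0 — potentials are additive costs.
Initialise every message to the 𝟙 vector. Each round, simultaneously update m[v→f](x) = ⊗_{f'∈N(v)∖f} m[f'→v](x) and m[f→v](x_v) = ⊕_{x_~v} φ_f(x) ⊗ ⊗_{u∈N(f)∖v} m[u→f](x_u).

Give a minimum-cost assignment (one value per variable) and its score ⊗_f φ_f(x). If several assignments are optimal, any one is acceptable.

init: all messages = 𝟙 over 4 values
r1 m[φ0→X2] = [2, 0, 5, 1]
r1 m[φ0→X10] = [0, 1, 5, 2]
r1 m[φ1→X12] = [1, 0, 0, 0]
r1 m[φ1→X10] = [0, 0, 2, 0]
r1 m[φ2→X2] = [1, 1, 1, 0]
r1 m[φ2→X6] = [0, 0, 6, 1]
r1 m[φ3→X6] = [0, 6, 3, 1]
r1 m[φ3→X4] = [2, 1, 0, 0]
r1 m[φ4→X12] = [9, 8, 1, 6]
r1 m[X2→φ0] = [0, 0, 0, 0]
r1 m[X2→φ2] = [0, 0, 0, 0]
r1 m[X12→φ1] = [0, 0, 0, 0]
r1 m[X12→φ4] = [0, 0, 0, 0]
r1 m[X10→φ0] = [0, 0, 0, 0]
r1 m[X10→φ1] = [0, 0, 0, 0]
r1 m[X6→φ2] = [0, 0, 0, 0]
r1 m[X6→φ3] = [0, 0, 0, 0]
r1 m[X4→φ3] = [0, 0, 0, 0]
r2 m[φ0→X2] = [2, 0, 5, 1]
r2 m[φ0→X10] = [0, 1, 5, 2]
r2 m[φ1→X12] = [1, 0, 0, 0]
r2 m[φ1→X10] = [0, 0, 2, 0]
r2 m[φ2→X2] = [1, 1, 1, 0]
r2 m[φ2→X6] = [0, 0, 6, 1]
r2 m[φ3→X6] = [0, 6, 3, 1]
r2 m[φ3→X4] = [2, 1, 0, 0]
r2 m[φ4→X12] = [9, 8, 1, 6]
r2 m[X2→φ0] = [1, 1, 1, 0]
r2 m[X2→φ2] = [2, 0, 5, 1]
r2 m[X12→φ1] = [9, 8, 1, 6]
r2 m[X12→φ4] = [1, 0, 0, 0]
r2 m[X10→φ0] = [0, 0, 2, 0]
r2 m[X10→φ1] = [0, 1, 5, 2]
r2 m[X6→φ2] = [0, 6, 3, 1]
r2 m[X6→φ3] = [0, 0, 6, 1]
r2 m[X4→φ3] = [0, 0, 0, 0]
r3 m[φ0→X2] = [2, 0, 5, 1]
r3 m[φ0→X10] = [1, 1, 5, 3]
r3 m[φ1→X12] = [2, 1, 1, 0]
r3 m[φ1→X10] = [4, 1, 9, 6]
r3 m[φ2→X2] = [7, 2, 1, 0]
r3 m[φ2→X6] = [1, 1, 6, 1]
r3 m[φ3→X6] = [0, 6, 3, 1]
r3 m[φ3→X4] = [3, 2, 0, 0]
r3 m[φ4→X12] = [9, 8, 1, 6]
r3 m[X2→φ0] = [1, 1, 1, 0]
r3 m[X2→φ2] = [2, 0, 5, 1]
r3 m[X12→φ1] = [9, 8, 1, 6]
r3 m[X12→φ4] = [1, 0, 0, 0]
r3 m[X10→φ0] = [0, 0, 2, 0]
r3 m[X10→φ1] = [0, 1, 5, 2]
r3 m[X6→φ2] = [0, 6, 3, 1]
r3 m[X6→φ3] = [0, 0, 6, 1]
r3 m[X4→φ3] = [0, 0, 0, 0]
r4 m[φ0→X2] = [2, 0, 5, 1]
r4 m[φ0→X10] = [1, 1, 5, 3]
r4 m[φ1→X12] = [2, 1, 1, 0]
r4 m[φ1→X10] = [4, 1, 9, 6]
r4 m[φ2→X2] = [7, 2, 1, 0]
r4 m[φ2→X6] = [1, 1, 6, 1]
r4 m[φ3→X6] = [0, 6, 3, 1]
r4 m[φ3→X4] = [3, 2, 0, 0]
r4 m[φ4→X12] = [9, 8, 1, 6]
r4 m[X2→φ0] = [7, 2, 1, 0]
r4 m[X2→φ2] = [2, 0, 5, 1]
r4 m[X12→φ1] = [9, 8, 1, 6]
r4 m[X12→φ4] = [2, 1, 1, 0]
r4 m[X10→φ0] = [4, 1, 9, 6]
r4 m[X10→φ1] = [1, 1, 5, 3]
r4 m[X6→φ2] = [0, 6, 3, 1]
r4 m[X6→φ3] = [1, 1, 6, 1]
r4 m[X4→φ3] = [0, 0, 0, 0]
r5 m[φ0→X2] = [3, 4, 9, 2]
r5 m[φ0→X10] = [2, 1, 5, 4]
r5 m[φ1→X12] = [2, 1, 1, 1]
r5 m[φ1→X10] = [4, 1, 9, 6]
r5 m[φ2→X2] = [7, 2, 1, 0]
r5 m[φ2→X6] = [1, 1, 6, 1]
r5 m[φ3→X6] = [0, 6, 3, 1]
r5 m[φ3→X4] = [3, 2, 1, 1]
r5 m[φ4→X12] = [9, 8, 1, 6]
r5 m[X2→φ0] = [7, 2, 1, 0]
r5 m[X2→φ2] = [2, 0, 5, 1]
r5 m[X12→φ1] = [9, 8, 1, 6]
r5 m[X12→φ4] = [2, 1, 1, 0]
r5 m[X10→φ0] = [4, 1, 9, 6]
r5 m[X10→φ1] = [1, 1, 5, 3]
r5 m[X6→φ2] = [0, 6, 3, 1]
r5 m[X6→φ3] = [1, 1, 6, 1]
r5 m[X4→φ3] = [0, 0, 0, 0]
r6 m[φ0→X2] = [3, 4, 9, 2]
r6 m[φ0→X10] = [2, 1, 5, 4]
r6 m[φ1→X12] = [2, 1, 1, 1]
r6 m[φ1→X10] = [4, 1, 9, 6]
r6 m[φ2→X2] = [7, 2, 1, 0]
r6 m[φ2→X6] = [1, 1, 6, 1]
r6 m[φ3→X6] = [0, 6, 3, 1]
r6 m[φ3→X4] = [3, 2, 1, 1]
r6 m[φ4→X12] = [9, 8, 1, 6]
r6 m[X2→φ0] = [7, 2, 1, 0]
r6 m[X2→φ2] = [3, 4, 9, 2]
r6 m[X12→φ1] = [9, 8, 1, 6]
r6 m[X12→φ4] = [2, 1, 1, 1]
r6 m[X10→φ0] = [4, 1, 9, 6]
r6 m[X10→φ1] = [2, 1, 5, 4]
r6 m[X6→φ2] = [0, 6, 3, 1]
r6 m[X6→φ3] = [1, 1, 6, 1]
r6 m[X4→φ3] = [0, 0, 0, 0]
r7 m[φ0→X2] = [3, 4, 9, 2]
r7 m[φ0→X10] = [2, 1, 5, 4]
r7 m[φ1→X12] = [2, 1, 1, 2]
r7 m[φ1→X10] = [4, 1, 9, 6]
r7 m[φ2→X2] = [7, 2, 1, 0]
r7 m[φ2→X6] = [2, 2, 9, 5]
r7 m[φ3→X6] = [0, 6, 3, 1]
r7 m[φ3→X4] = [3, 2, 1, 1]
r7 m[φ4→X12] = [9, 8, 1, 6]
r7 m[X2→φ0] = [7, 2, 1, 0]
r7 m[X2→φ2] = [3, 4, 9, 2]
r7 m[X12→φ1] = [9, 8, 1, 6]
r7 m[X12→φ4] = [2, 1, 1, 1]
r7 m[X10→φ0] = [4, 1, 9, 6]
r7 m[X10→φ1] = [2, 1, 5, 4]
r7 m[X6→φ2] = [0, 6, 3, 1]
r7 m[X6→φ3] = [1, 1, 6, 1]
r7 m[X4→φ3] = [0, 0, 0, 0]
r8 m[φ0→X2] = [3, 4, 9, 2]
r8 m[φ0→X10] = [2, 1, 5, 4]
r8 m[φ1→X12] = [2, 1, 1, 2]
r8 m[φ1→X10] = [4, 1, 9, 6]
r8 m[φ2→X2] = [7, 2, 1, 0]
r8 m[φ2→X6] = [2, 2, 9, 5]
r8 m[φ3→X6] = [0, 6, 3, 1]
r8 m[φ3→X4] = [3, 2, 1, 1]
r8 m[φ4→X12] = [9, 8, 1, 6]
r8 m[X2→φ0] = [7, 2, 1, 0]
r8 m[X2→φ2] = [3, 4, 9, 2]
r8 m[X12→φ1] = [9, 8, 1, 6]
r8 m[X12→φ4] = [2, 1, 1, 2]
r8 m[X10→φ0] = [4, 1, 9, 6]
r8 m[X10→φ1] = [2, 1, 5, 4]
r8 m[X6→φ2] = [0, 6, 3, 1]
r8 m[X6→φ3] = [2, 2, 9, 5]
r8 m[X4→φ3] = [0, 0, 0, 0]
r9 m[φ0→X2] = [3, 4, 9, 2]
r9 m[φ0→X10] = [2, 1, 5, 4]
r9 m[φ1→X12] = [2, 1, 1, 2]
r9 m[φ1→X10] = [4, 1, 9, 6]
r9 m[φ2→X2] = [7, 2, 1, 0]
r9 m[φ2→X6] = [2, 2, 9, 5]
r9 m[φ3→X6] = [0, 6, 3, 1]
r9 m[φ3→X4] = [7, 6, 2, 2]
r9 m[φ4→X12] = [9, 8, 1, 6]
r9 m[X2→φ0] = [7, 2, 1, 0]
r9 m[X2→φ2] = [3, 4, 9, 2]
r9 m[X12→φ1] = [9, 8, 1, 6]
r9 m[X12→φ4] = [2, 1, 1, 2]
r9 m[X10→φ0] = [4, 1, 9, 6]
r9 m[X10→φ1] = [2, 1, 5, 4]
r9 m[X6→φ2] = [0, 6, 3, 1]
r9 m[X6→φ3] = [2, 2, 9, 5]
r9 m[X4→φ3] = [0, 0, 0, 0]
r10 m[φ0→X2] = [3, 4, 9, 2]
r10 m[φ0→X10] = [2, 1, 5, 4]
r10 m[φ1→X12] = [2, 1, 1, 2]
r10 m[φ1→X10] = [4, 1, 9, 6]
r10 m[φ2→X2] = [7, 2, 1, 0]
r10 m[φ2→X6] = [2, 2, 9, 5]
r10 m[φ3→X6] = [0, 6, 3, 1]
r10 m[φ3→X4] = [7, 6, 2, 2]
r10 m[φ4→X12] = [9, 8, 1, 6]
r10 m[X2→φ0] = [7, 2, 1, 0]
r10 m[X2→φ2] = [3, 4, 9, 2]
r10 m[X12→φ1] = [9, 8, 1, 6]
r10 m[X12→φ4] = [2, 1, 1, 2]
r10 m[X10→φ0] = [4, 1, 9, 6]
r10 m[X10→φ1] = [2, 1, 5, 4]
r10 m[X6→φ2] = [0, 6, 3, 1]
r10 m[X6→φ3] = [2, 2, 9, 5]
r10 m[X4→φ3] = [0, 0, 0, 0]
fixed point reached at round 10
traceback from X2: (X2=3, X12=2, X10=1, X6=0, X4=2), score=2

assignment: (X2=3, X12=2, X10=1, X6=0, X4=2); score = 2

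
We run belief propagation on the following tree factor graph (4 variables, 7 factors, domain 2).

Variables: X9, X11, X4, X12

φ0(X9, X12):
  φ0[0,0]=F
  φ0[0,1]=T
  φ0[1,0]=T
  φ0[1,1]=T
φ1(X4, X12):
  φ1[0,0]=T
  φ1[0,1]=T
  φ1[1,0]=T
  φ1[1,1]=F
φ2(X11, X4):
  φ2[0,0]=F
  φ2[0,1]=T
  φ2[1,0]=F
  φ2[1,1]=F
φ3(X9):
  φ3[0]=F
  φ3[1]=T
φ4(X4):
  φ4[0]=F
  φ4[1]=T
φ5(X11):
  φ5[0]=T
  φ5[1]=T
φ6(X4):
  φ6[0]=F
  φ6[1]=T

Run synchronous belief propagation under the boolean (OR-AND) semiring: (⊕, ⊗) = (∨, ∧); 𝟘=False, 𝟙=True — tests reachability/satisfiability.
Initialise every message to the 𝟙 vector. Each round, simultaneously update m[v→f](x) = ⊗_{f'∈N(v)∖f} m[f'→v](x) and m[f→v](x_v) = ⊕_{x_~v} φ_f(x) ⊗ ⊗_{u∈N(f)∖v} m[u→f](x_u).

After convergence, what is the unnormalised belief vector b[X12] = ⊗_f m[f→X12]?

b[X12] = [T, F]

init: all messages = 𝟙 over 2 values
r1 m[φ0→X9] = [T, T]
r1 m[φ0→X12] = [T, T]
r1 m[φ1→X4] = [T, T]
r1 m[φ1→X12] = [T, T]
r1 m[φ2→X11] = [T, F]
r1 m[φ2→X4] = [F, T]
r1 m[φ3→X9] = [F, T]
r1 m[φ4→X4] = [F, T]
r1 m[φ5→X11] = [T, T]
r1 m[φ6→X4] = [F, T]
r1 m[X9→φ0] = [T, T]
r1 m[X9→φ3] = [T, T]
r1 m[X11→φ2] = [T, T]
r1 m[X11→φ5] = [T, T]
r1 m[X4→φ1] = [T, T]
r1 m[X4→φ2] = [T, T]
r1 m[X4→φ4] = [T, T]
r1 m[X4→φ6] = [T, T]
r1 m[X12→φ0] = [T, T]
r1 m[X12→φ1] = [T, T]
r2 m[φ0→X9] = [T, T]
r2 m[φ0→X12] = [T, T]
r2 m[φ1→X4] = [T, T]
r2 m[φ1→X12] = [T, T]
r2 m[φ2→X11] = [T, F]
r2 m[φ2→X4] = [F, T]
r2 m[φ3→X9] = [F, T]
r2 m[φ4→X4] = [F, T]
r2 m[φ5→X11] = [T, T]
r2 m[φ6→X4] = [F, T]
r2 m[X9→φ0] = [F, T]
r2 m[X9→φ3] = [T, T]
r2 m[X11→φ2] = [T, T]
r2 m[X11→φ5] = [T, F]
r2 m[X4→φ1] = [F, T]
r2 m[X4→φ2] = [F, T]
r2 m[X4→φ4] = [F, T]
r2 m[X4→φ6] = [F, T]
r2 m[X12→φ0] = [T, T]
r2 m[X12→φ1] = [T, T]
r3 m[φ0→X9] = [T, T]
r3 m[φ0→X12] = [T, T]
r3 m[φ1→X4] = [T, T]
r3 m[φ1→X12] = [T, F]
r3 m[φ2→X11] = [T, F]
r3 m[φ2→X4] = [F, T]
r3 m[φ3→X9] = [F, T]
r3 m[φ4→X4] = [F, T]
r3 m[φ5→X11] = [T, T]
r3 m[φ6→X4] = [F, T]
r3 m[X9→φ0] = [F, T]
r3 m[X9→φ3] = [T, T]
r3 m[X11→φ2] = [T, T]
r3 m[X11→φ5] = [T, F]
r3 m[X4→φ1] = [F, T]
r3 m[X4→φ2] = [F, T]
r3 m[X4→φ4] = [F, T]
r3 m[X4→φ6] = [F, T]
r3 m[X12→φ0] = [T, T]
r3 m[X12→φ1] = [T, T]
r4 m[φ0→X9] = [T, T]
r4 m[φ0→X12] = [T, T]
r4 m[φ1→X4] = [T, T]
r4 m[φ1→X12] = [T, F]
r4 m[φ2→X11] = [T, F]
r4 m[φ2→X4] = [F, T]
r4 m[φ3→X9] = [F, T]
r4 m[φ4→X4] = [F, T]
r4 m[φ5→X11] = [T, T]
r4 m[φ6→X4] = [F, T]
r4 m[X9→φ0] = [F, T]
r4 m[X9→φ3] = [T, T]
r4 m[X11→φ2] = [T, T]
r4 m[X11→φ5] = [T, F]
r4 m[X4→φ1] = [F, T]
r4 m[X4→φ2] = [F, T]
r4 m[X4→φ4] = [F, T]
r4 m[X4→φ6] = [F, T]
r4 m[X12→φ0] = [T, F]
r4 m[X12→φ1] = [T, T]
r5 m[φ0→X9] = [F, T]
r5 m[φ0→X12] = [T, T]
r5 m[φ1→X4] = [T, T]
r5 m[φ1→X12] = [T, F]
r5 m[φ2→X11] = [T, F]
r5 m[φ2→X4] = [F, T]
r5 m[φ3→X9] = [F, T]
r5 m[φ4→X4] = [F, T]
r5 m[φ5→X11] = [T, T]
r5 m[φ6→X4] = [F, T]
r5 m[X9→φ0] = [F, T]
r5 m[X9→φ3] = [T, T]
r5 m[X11→φ2] = [T, T]
r5 m[X11→φ5] = [T, F]
r5 m[X4→φ1] = [F, T]
r5 m[X4→φ2] = [F, T]
r5 m[X4→φ4] = [F, T]
r5 m[X4→φ6] = [F, T]
r5 m[X12→φ0] = [T, F]
r5 m[X12→φ1] = [T, T]
r6 m[φ0→X9] = [F, T]
r6 m[φ0→X12] = [T, T]
r6 m[φ1→X4] = [T, T]
r6 m[φ1→X12] = [T, F]
r6 m[φ2→X11] = [T, F]
r6 m[φ2→X4] = [F, T]
r6 m[φ3→X9] = [F, T]
r6 m[φ4→X4] = [F, T]
r6 m[φ5→X11] = [T, T]
r6 m[φ6→X4] = [F, T]
r6 m[X9→φ0] = [F, T]
r6 m[X9→φ3] = [F, T]
r6 m[X11→φ2] = [T, T]
r6 m[X11→φ5] = [T, F]
r6 m[X4→φ1] = [F, T]
r6 m[X4→φ2] = [F, T]
r6 m[X4→φ4] = [F, T]
r6 m[X4→φ6] = [F, T]
r6 m[X12→φ0] = [T, F]
r6 m[X12→φ1] = [T, T]
r7 m[φ0→X9] = [F, T]
r7 m[φ0→X12] = [T, T]
r7 m[φ1→X4] = [T, T]
r7 m[φ1→X12] = [T, F]
r7 m[φ2→X11] = [T, F]
r7 m[φ2→X4] = [F, T]
r7 m[φ3→X9] = [F, T]
r7 m[φ4→X4] = [F, T]
r7 m[φ5→X11] = [T, T]
r7 m[φ6→X4] = [F, T]
r7 m[X9→φ0] = [F, T]
r7 m[X9→φ3] = [F, T]
r7 m[X11→φ2] = [T, T]
r7 m[X11→φ5] = [T, F]
r7 m[X4→φ1] = [F, T]
r7 m[X4→φ2] = [F, T]
r7 m[X4→φ4] = [F, T]
r7 m[X4→φ6] = [F, T]
r7 m[X12→φ0] = [T, F]
r7 m[X12→φ1] = [T, T]
fixed point reached at round 7
b[X12] = ⊗ incoming = [T, F]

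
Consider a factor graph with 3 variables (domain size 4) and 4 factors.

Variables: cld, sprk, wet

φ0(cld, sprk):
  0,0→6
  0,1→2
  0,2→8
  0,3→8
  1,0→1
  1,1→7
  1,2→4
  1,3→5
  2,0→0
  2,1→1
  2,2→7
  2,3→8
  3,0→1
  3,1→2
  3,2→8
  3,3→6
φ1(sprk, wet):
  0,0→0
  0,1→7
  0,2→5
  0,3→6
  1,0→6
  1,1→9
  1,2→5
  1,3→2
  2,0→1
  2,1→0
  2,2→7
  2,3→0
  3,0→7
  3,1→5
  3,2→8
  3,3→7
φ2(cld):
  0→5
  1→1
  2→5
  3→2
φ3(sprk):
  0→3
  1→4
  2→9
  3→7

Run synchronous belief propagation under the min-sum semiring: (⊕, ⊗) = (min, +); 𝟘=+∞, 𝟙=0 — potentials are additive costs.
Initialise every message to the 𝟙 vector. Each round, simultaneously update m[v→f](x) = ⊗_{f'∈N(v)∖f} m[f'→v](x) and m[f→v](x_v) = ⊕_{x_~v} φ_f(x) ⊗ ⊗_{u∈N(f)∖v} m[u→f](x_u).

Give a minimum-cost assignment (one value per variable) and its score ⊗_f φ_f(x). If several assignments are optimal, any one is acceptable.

assignment: (cld=1, sprk=0, wet=0); score = 5

init: all messages = 𝟙 over 4 values
r1 m[φ0→cld] = [2, 1, 0, 1]
r1 m[φ0→sprk] = [0, 1, 4, 5]
r1 m[φ1→sprk] = [0, 2, 0, 5]
r1 m[φ1→wet] = [0, 0, 5, 0]
r1 m[φ2→cld] = [5, 1, 5, 2]
r1 m[φ3→sprk] = [3, 4, 9, 7]
r1 m[cld→φ0] = [0, 0, 0, 0]
r1 m[cld→φ2] = [0, 0, 0, 0]
r1 m[sprk→φ0] = [0, 0, 0, 0]
r1 m[sprk→φ1] = [0, 0, 0, 0]
r1 m[sprk→φ3] = [0, 0, 0, 0]
r1 m[wet→φ1] = [0, 0, 0, 0]
r2 m[φ0→cld] = [2, 1, 0, 1]
r2 m[φ0→sprk] = [0, 1, 4, 5]
r2 m[φ1→sprk] = [0, 2, 0, 5]
r2 m[φ1→wet] = [0, 0, 5, 0]
r2 m[φ2→cld] = [5, 1, 5, 2]
r2 m[φ3→sprk] = [3, 4, 9, 7]
r2 m[cld→φ0] = [5, 1, 5, 2]
r2 m[cld→φ2] = [2, 1, 0, 1]
r2 m[sprk→φ0] = [3, 6, 9, 12]
r2 m[sprk→φ1] = [3, 5, 13, 12]
r2 m[sprk→φ3] = [0, 3, 4, 10]
r2 m[wet→φ1] = [0, 0, 0, 0]
r3 m[φ0→cld] = [8, 4, 3, 4]
r3 m[φ0→sprk] = [2, 4, 5, 6]
r3 m[φ1→sprk] = [0, 2, 0, 5]
r3 m[φ1→wet] = [3, 10, 8, 7]
r3 m[φ2→cld] = [5, 1, 5, 2]
r3 m[φ3→sprk] = [3, 4, 9, 7]
r3 m[cld→φ0] = [5, 1, 5, 2]
r3 m[cld→φ2] = [2, 1, 0, 1]
r3 m[sprk→φ0] = [3, 6, 9, 12]
r3 m[sprk→φ1] = [3, 5, 13, 12]
r3 m[sprk→φ3] = [0, 3, 4, 10]
r3 m[wet→φ1] = [0, 0, 0, 0]
r4 m[φ0→cld] = [8, 4, 3, 4]
r4 m[φ0→sprk] = [2, 4, 5, 6]
r4 m[φ1→sprk] = [0, 2, 0, 5]
r4 m[φ1→wet] = [3, 10, 8, 7]
r4 m[φ2→cld] = [5, 1, 5, 2]
r4 m[φ3→sprk] = [3, 4, 9, 7]
r4 m[cld→φ0] = [5, 1, 5, 2]
r4 m[cld→φ2] = [8, 4, 3, 4]
r4 m[sprk→φ0] = [3, 6, 9, 12]
r4 m[sprk→φ1] = [5, 8, 14, 13]
r4 m[sprk→φ3] = [2, 6, 5, 11]
r4 m[wet→φ1] = [0, 0, 0, 0]
r5 m[φ0→cld] = [8, 4, 3, 4]
r5 m[φ0→sprk] = [2, 4, 5, 6]
r5 m[φ1→sprk] = [0, 2, 0, 5]
r5 m[φ1→wet] = [5, 12, 10, 10]
r5 m[φ2→cld] = [5, 1, 5, 2]
r5 m[φ3→sprk] = [3, 4, 9, 7]
r5 m[cld→φ0] = [5, 1, 5, 2]
r5 m[cld→φ2] = [8, 4, 3, 4]
r5 m[sprk→φ0] = [3, 6, 9, 12]
r5 m[sprk→φ1] = [5, 8, 14, 13]
r5 m[sprk→φ3] = [2, 6, 5, 11]
r5 m[wet→φ1] = [0, 0, 0, 0]
r6 m[φ0→cld] = [8, 4, 3, 4]
r6 m[φ0→sprk] = [2, 4, 5, 6]
r6 m[φ1→sprk] = [0, 2, 0, 5]
r6 m[φ1→wet] = [5, 12, 10, 10]
r6 m[φ2→cld] = [5, 1, 5, 2]
r6 m[φ3→sprk] = [3, 4, 9, 7]
r6 m[cld→φ0] = [5, 1, 5, 2]
r6 m[cld→φ2] = [8, 4, 3, 4]
r6 m[sprk→φ0] = [3, 6, 9, 12]
r6 m[sprk→φ1] = [5, 8, 14, 13]
r6 m[sprk→φ3] = [2, 6, 5, 11]
r6 m[wet→φ1] = [0, 0, 0, 0]
fixed point reached at round 6
traceback from cld: (cld=1, sprk=0, wet=0), score=5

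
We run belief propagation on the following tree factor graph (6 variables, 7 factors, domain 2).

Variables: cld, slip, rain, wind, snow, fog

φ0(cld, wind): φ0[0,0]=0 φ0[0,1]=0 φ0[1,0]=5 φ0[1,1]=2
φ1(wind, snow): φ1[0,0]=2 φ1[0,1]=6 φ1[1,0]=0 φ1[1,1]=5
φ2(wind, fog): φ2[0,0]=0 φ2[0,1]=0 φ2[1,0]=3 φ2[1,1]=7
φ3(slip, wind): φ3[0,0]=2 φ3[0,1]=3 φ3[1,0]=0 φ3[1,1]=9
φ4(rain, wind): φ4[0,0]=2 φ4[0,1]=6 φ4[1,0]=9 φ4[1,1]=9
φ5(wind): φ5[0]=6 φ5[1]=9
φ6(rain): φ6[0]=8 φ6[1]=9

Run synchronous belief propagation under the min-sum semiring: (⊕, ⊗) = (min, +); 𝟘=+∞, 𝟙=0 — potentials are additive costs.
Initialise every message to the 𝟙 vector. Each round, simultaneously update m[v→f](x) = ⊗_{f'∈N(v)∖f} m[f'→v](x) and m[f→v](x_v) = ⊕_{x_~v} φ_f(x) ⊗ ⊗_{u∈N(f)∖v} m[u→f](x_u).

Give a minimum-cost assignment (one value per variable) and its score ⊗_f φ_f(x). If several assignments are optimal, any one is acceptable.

assignment: (cld=0, slip=1, rain=0, wind=0, snow=0, fog=0); score = 18

init: all messages = 𝟙 over 2 values
r1 m[φ0→cld] = [0, 2]
r1 m[φ0→wind] = [0, 0]
r1 m[φ1→wind] = [2, 0]
r1 m[φ1→snow] = [0, 5]
r1 m[φ2→wind] = [0, 3]
r1 m[φ2→fog] = [0, 0]
r1 m[φ3→slip] = [2, 0]
r1 m[φ3→wind] = [0, 3]
r1 m[φ4→rain] = [2, 9]
r1 m[φ4→wind] = [2, 6]
r1 m[φ5→wind] = [6, 9]
r1 m[φ6→rain] = [8, 9]
r1 m[cld→φ0] = [0, 0]
r1 m[slip→φ3] = [0, 0]
r1 m[rain→φ4] = [0, 0]
r1 m[rain→φ6] = [0, 0]
r1 m[wind→φ0] = [0, 0]
r1 m[wind→φ1] = [0, 0]
r1 m[wind→φ2] = [0, 0]
r1 m[wind→φ3] = [0, 0]
r1 m[wind→φ4] = [0, 0]
r1 m[wind→φ5] = [0, 0]
r1 m[snow→φ1] = [0, 0]
r1 m[fog→φ2] = [0, 0]
r2 m[φ0→cld] = [0, 2]
r2 m[φ0→wind] = [0, 0]
r2 m[φ1→wind] = [2, 0]
r2 m[φ1→snow] = [0, 5]
r2 m[φ2→wind] = [0, 3]
r2 m[φ2→fog] = [0, 0]
r2 m[φ3→slip] = [2, 0]
r2 m[φ3→wind] = [0, 3]
r2 m[φ4→rain] = [2, 9]
r2 m[φ4→wind] = [2, 6]
r2 m[φ5→wind] = [6, 9]
r2 m[φ6→rain] = [8, 9]
r2 m[cld→φ0] = [0, 0]
r2 m[slip→φ3] = [0, 0]
r2 m[rain→φ4] = [8, 9]
r2 m[rain→φ6] = [2, 9]
r2 m[wind→φ0] = [10, 21]
r2 m[wind→φ1] = [8, 21]
r2 m[wind→φ2] = [10, 18]
r2 m[wind→φ3] = [10, 18]
r2 m[wind→φ4] = [8, 15]
r2 m[wind→φ5] = [4, 12]
r2 m[snow→φ1] = [0, 0]
r2 m[fog→φ2] = [0, 0]
r3 m[φ0→cld] = [10, 15]
r3 m[φ0→wind] = [0, 0]
r3 m[φ1→wind] = [2, 0]
r3 m[φ1→snow] = [10, 14]
r3 m[φ2→wind] = [0, 3]
r3 m[φ2→fog] = [10, 10]
r3 m[φ3→slip] = [12, 10]
r3 m[φ3→wind] = [0, 3]
r3 m[φ4→rain] = [10, 17]
r3 m[φ4→wind] = [10, 14]
r3 m[φ5→wind] = [6, 9]
r3 m[φ6→rain] = [8, 9]
r3 m[cld→φ0] = [0, 0]
r3 m[slip→φ3] = [0, 0]
r3 m[rain→φ4] = [8, 9]
r3 m[rain→φ6] = [2, 9]
r3 m[wind→φ0] = [10, 21]
r3 m[wind→φ1] = [8, 21]
r3 m[wind→φ2] = [10, 18]
r3 m[wind→φ3] = [10, 18]
r3 m[wind→φ4] = [8, 15]
r3 m[wind→φ5] = [4, 12]
r3 m[snow→φ1] = [0, 0]
r3 m[fog→φ2] = [0, 0]
r4 m[φ0→cld] = [10, 15]
r4 m[φ0→wind] = [0, 0]
r4 m[φ1→wind] = [2, 0]
r4 m[φ1→snow] = [10, 14]
r4 m[φ2→wind] = [0, 3]
r4 m[φ2→fog] = [10, 10]
r4 m[φ3→slip] = [12, 10]
r4 m[φ3→wind] = [0, 3]
r4 m[φ4→rain] = [10, 17]
r4 m[φ4→wind] = [10, 14]
r4 m[φ5→wind] = [6, 9]
r4 m[φ6→rain] = [8, 9]
r4 m[cld→φ0] = [0, 0]
r4 m[slip→φ3] = [0, 0]
r4 m[rain→φ4] = [8, 9]
r4 m[rain→φ6] = [10, 17]
r4 m[wind→φ0] = [18, 29]
r4 m[wind→φ1] = [16, 29]
r4 m[wind→φ2] = [18, 26]
r4 m[wind→φ3] = [18, 26]
r4 m[wind→φ4] = [8, 15]
r4 m[wind→φ5] = [12, 20]
r4 m[snow→φ1] = [0, 0]
r4 m[fog→φ2] = [0, 0]
r5 m[φ0→cld] = [18, 23]
r5 m[φ0→wind] = [0, 0]
r5 m[φ1→wind] = [2, 0]
r5 m[φ1→snow] = [18, 22]
r5 m[φ2→wind] = [0, 3]
r5 m[φ2→fog] = [18, 18]
r5 m[φ3→slip] = [20, 18]
r5 m[φ3→wind] = [0, 3]
r5 m[φ4→rain] = [10, 17]
r5 m[φ4→wind] = [10, 14]
r5 m[φ5→wind] = [6, 9]
r5 m[φ6→rain] = [8, 9]
r5 m[cld→φ0] = [0, 0]
r5 m[slip→φ3] = [0, 0]
r5 m[rain→φ4] = [8, 9]
r5 m[rain→φ6] = [10, 17]
r5 m[wind→φ0] = [18, 29]
r5 m[wind→φ1] = [16, 29]
r5 m[wind→φ2] = [18, 26]
r5 m[wind→φ3] = [18, 26]
r5 m[wind→φ4] = [8, 15]
r5 m[wind→φ5] = [12, 20]
r5 m[snow→φ1] = [0, 0]
r5 m[fog→φ2] = [0, 0]
r6 m[φ0→cld] = [18, 23]
r6 m[φ0→wind] = [0, 0]
r6 m[φ1→wind] = [2, 0]
r6 m[φ1→snow] = [18, 22]
r6 m[φ2→wind] = [0, 3]
r6 m[φ2→fog] = [18, 18]
r6 m[φ3→slip] = [20, 18]
r6 m[φ3→wind] = [0, 3]
r6 m[φ4→rain] = [10, 17]
r6 m[φ4→wind] = [10, 14]
r6 m[φ5→wind] = [6, 9]
r6 m[φ6→rain] = [8, 9]
r6 m[cld→φ0] = [0, 0]
r6 m[slip→φ3] = [0, 0]
r6 m[rain→φ4] = [8, 9]
r6 m[rain→φ6] = [10, 17]
r6 m[wind→φ0] = [18, 29]
r6 m[wind→φ1] = [16, 29]
r6 m[wind→φ2] = [18, 26]
r6 m[wind→φ3] = [18, 26]
r6 m[wind→φ4] = [8, 15]
r6 m[wind→φ5] = [12, 20]
r6 m[snow→φ1] = [0, 0]
r6 m[fog→φ2] = [0, 0]
fixed point reached at round 6
traceback from cld: (cld=0, slip=1, rain=0, wind=0, snow=0, fog=0), score=18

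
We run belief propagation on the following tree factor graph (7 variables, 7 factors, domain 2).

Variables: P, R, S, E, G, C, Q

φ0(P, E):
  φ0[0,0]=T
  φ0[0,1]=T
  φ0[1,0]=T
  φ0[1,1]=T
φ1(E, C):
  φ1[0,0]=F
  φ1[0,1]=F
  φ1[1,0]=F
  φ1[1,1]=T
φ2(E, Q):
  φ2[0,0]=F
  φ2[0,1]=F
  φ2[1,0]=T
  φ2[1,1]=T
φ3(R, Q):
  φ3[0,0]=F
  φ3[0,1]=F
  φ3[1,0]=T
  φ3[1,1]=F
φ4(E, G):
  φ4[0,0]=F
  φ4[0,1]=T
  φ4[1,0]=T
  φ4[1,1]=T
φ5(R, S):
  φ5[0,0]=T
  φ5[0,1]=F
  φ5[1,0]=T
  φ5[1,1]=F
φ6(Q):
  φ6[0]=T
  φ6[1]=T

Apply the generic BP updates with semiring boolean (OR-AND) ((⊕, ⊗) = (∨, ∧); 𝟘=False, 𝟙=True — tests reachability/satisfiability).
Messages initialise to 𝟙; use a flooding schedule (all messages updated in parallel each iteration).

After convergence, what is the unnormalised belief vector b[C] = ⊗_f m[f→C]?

b[C] = [F, T]

init: all messages = 𝟙 over 2 values
r1 m[φ0→P] = [T, T]
r1 m[φ0→E] = [T, T]
r1 m[φ1→E] = [F, T]
r1 m[φ1→C] = [F, T]
r1 m[φ2→E] = [F, T]
r1 m[φ2→Q] = [T, T]
r1 m[φ3→R] = [F, T]
r1 m[φ3→Q] = [T, F]
r1 m[φ4→E] = [T, T]
r1 m[φ4→G] = [T, T]
r1 m[φ5→R] = [T, T]
r1 m[φ5→S] = [T, F]
r1 m[φ6→Q] = [T, T]
r1 m[P→φ0] = [T, T]
r1 m[R→φ3] = [T, T]
r1 m[R→φ5] = [T, T]
r1 m[S→φ5] = [T, T]
r1 m[E→φ0] = [T, T]
r1 m[E→φ1] = [T, T]
r1 m[E→φ2] = [T, T]
r1 m[E→φ4] = [T, T]
r1 m[G→φ4] = [T, T]
r1 m[C→φ1] = [T, T]
r1 m[Q→φ2] = [T, T]
r1 m[Q→φ3] = [T, T]
r1 m[Q→φ6] = [T, T]
r2 m[φ0→P] = [T, T]
r2 m[φ0→E] = [T, T]
r2 m[φ1→E] = [F, T]
r2 m[φ1→C] = [F, T]
r2 m[φ2→E] = [F, T]
r2 m[φ2→Q] = [T, T]
r2 m[φ3→R] = [F, T]
r2 m[φ3→Q] = [T, F]
r2 m[φ4→E] = [T, T]
r2 m[φ4→G] = [T, T]
r2 m[φ5→R] = [T, T]
r2 m[φ5→S] = [T, F]
r2 m[φ6→Q] = [T, T]
r2 m[P→φ0] = [T, T]
r2 m[R→φ3] = [T, T]
r2 m[R→φ5] = [F, T]
r2 m[S→φ5] = [T, T]
r2 m[E→φ0] = [F, T]
r2 m[E→φ1] = [F, T]
r2 m[E→φ2] = [F, T]
r2 m[E→φ4] = [F, T]
r2 m[G→φ4] = [T, T]
r2 m[C→φ1] = [T, T]
r2 m[Q→φ2] = [T, F]
r2 m[Q→φ3] = [T, T]
r2 m[Q→φ6] = [T, F]
r3 m[φ0→P] = [T, T]
r3 m[φ0→E] = [T, T]
r3 m[φ1→E] = [F, T]
r3 m[φ1→C] = [F, T]
r3 m[φ2→E] = [F, T]
r3 m[φ2→Q] = [T, T]
r3 m[φ3→R] = [F, T]
r3 m[φ3→Q] = [T, F]
r3 m[φ4→E] = [T, T]
r3 m[φ4→G] = [T, T]
r3 m[φ5→R] = [T, T]
r3 m[φ5→S] = [T, F]
r3 m[φ6→Q] = [T, T]
r3 m[P→φ0] = [T, T]
r3 m[R→φ3] = [T, T]
r3 m[R→φ5] = [F, T]
r3 m[S→φ5] = [T, T]
r3 m[E→φ0] = [F, T]
r3 m[E→φ1] = [F, T]
r3 m[E→φ2] = [F, T]
r3 m[E→φ4] = [F, T]
r3 m[G→φ4] = [T, T]
r3 m[C→φ1] = [T, T]
r3 m[Q→φ2] = [T, F]
r3 m[Q→φ3] = [T, T]
r3 m[Q→φ6] = [T, F]
fixed point reached at round 3
b[C] = ⊗ incoming = [F, T]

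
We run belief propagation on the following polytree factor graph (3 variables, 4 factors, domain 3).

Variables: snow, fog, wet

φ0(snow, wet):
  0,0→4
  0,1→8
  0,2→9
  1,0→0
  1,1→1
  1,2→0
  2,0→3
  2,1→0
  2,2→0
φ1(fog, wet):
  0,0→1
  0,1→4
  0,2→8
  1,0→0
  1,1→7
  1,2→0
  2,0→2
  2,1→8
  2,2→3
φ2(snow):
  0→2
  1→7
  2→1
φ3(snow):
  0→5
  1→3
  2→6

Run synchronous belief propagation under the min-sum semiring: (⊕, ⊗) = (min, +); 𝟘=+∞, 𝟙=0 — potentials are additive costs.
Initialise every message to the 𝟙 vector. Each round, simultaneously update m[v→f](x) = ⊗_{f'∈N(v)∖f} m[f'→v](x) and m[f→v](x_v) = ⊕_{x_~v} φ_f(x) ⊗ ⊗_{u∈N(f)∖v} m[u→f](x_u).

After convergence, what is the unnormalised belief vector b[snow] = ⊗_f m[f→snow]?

b[snow] = [11, 10, 7]

init: all messages = 𝟙 over 3 values
r1 m[φ0→snow] = [4, 0, 0]
r1 m[φ0→wet] = [0, 0, 0]
r1 m[φ1→fog] = [1, 0, 2]
r1 m[φ1→wet] = [0, 4, 0]
r1 m[φ2→snow] = [2, 7, 1]
r1 m[φ3→snow] = [5, 3, 6]
r1 m[snow→φ0] = [0, 0, 0]
r1 m[snow→φ2] = [0, 0, 0]
r1 m[snow→φ3] = [0, 0, 0]
r1 m[fog→φ1] = [0, 0, 0]
r1 m[wet→φ0] = [0, 0, 0]
r1 m[wet→φ1] = [0, 0, 0]
r2 m[φ0→snow] = [4, 0, 0]
r2 m[φ0→wet] = [0, 0, 0]
r2 m[φ1→fog] = [1, 0, 2]
r2 m[φ1→wet] = [0, 4, 0]
r2 m[φ2→snow] = [2, 7, 1]
r2 m[φ3→snow] = [5, 3, 6]
r2 m[snow→φ0] = [7, 10, 7]
r2 m[snow→φ2] = [9, 3, 6]
r2 m[snow→φ3] = [6, 7, 1]
r2 m[fog→φ1] = [0, 0, 0]
r2 m[wet→φ0] = [0, 4, 0]
r2 m[wet→φ1] = [0, 0, 0]
r3 m[φ0→snow] = [4, 0, 0]
r3 m[φ0→wet] = [10, 7, 7]
r3 m[φ1→fog] = [1, 0, 2]
r3 m[φ1→wet] = [0, 4, 0]
r3 m[φ2→snow] = [2, 7, 1]
r3 m[φ3→snow] = [5, 3, 6]
r3 m[snow→φ0] = [7, 10, 7]
r3 m[snow→φ2] = [9, 3, 6]
r3 m[snow→φ3] = [6, 7, 1]
r3 m[fog→φ1] = [0, 0, 0]
r3 m[wet→φ0] = [0, 4, 0]
r3 m[wet→φ1] = [0, 0, 0]
r4 m[φ0→snow] = [4, 0, 0]
r4 m[φ0→wet] = [10, 7, 7]
r4 m[φ1→fog] = [1, 0, 2]
r4 m[φ1→wet] = [0, 4, 0]
r4 m[φ2→snow] = [2, 7, 1]
r4 m[φ3→snow] = [5, 3, 6]
r4 m[snow→φ0] = [7, 10, 7]
r4 m[snow→φ2] = [9, 3, 6]
r4 m[snow→φ3] = [6, 7, 1]
r4 m[fog→φ1] = [0, 0, 0]
r4 m[wet→φ0] = [0, 4, 0]
r4 m[wet→φ1] = [10, 7, 7]
r5 m[φ0→snow] = [4, 0, 0]
r5 m[φ0→wet] = [10, 7, 7]
r5 m[φ1→fog] = [11, 7, 10]
r5 m[φ1→wet] = [0, 4, 0]
r5 m[φ2→snow] = [2, 7, 1]
r5 m[φ3→snow] = [5, 3, 6]
r5 m[snow→φ0] = [7, 10, 7]
r5 m[snow→φ2] = [9, 3, 6]
r5 m[snow→φ3] = [6, 7, 1]
r5 m[fog→φ1] = [0, 0, 0]
r5 m[wet→φ0] = [0, 4, 0]
r5 m[wet→φ1] = [10, 7, 7]
r6 m[φ0→snow] = [4, 0, 0]
r6 m[φ0→wet] = [10, 7, 7]
r6 m[φ1→fog] = [11, 7, 10]
r6 m[φ1→wet] = [0, 4, 0]
r6 m[φ2→snow] = [2, 7, 1]
r6 m[φ3→snow] = [5, 3, 6]
r6 m[snow→φ0] = [7, 10, 7]
r6 m[snow→φ2] = [9, 3, 6]
r6 m[snow→φ3] = [6, 7, 1]
r6 m[fog→φ1] = [0, 0, 0]
r6 m[wet→φ0] = [0, 4, 0]
r6 m[wet→φ1] = [10, 7, 7]
fixed point reached at round 6
b[snow] = ⊗ incoming = [11, 10, 7]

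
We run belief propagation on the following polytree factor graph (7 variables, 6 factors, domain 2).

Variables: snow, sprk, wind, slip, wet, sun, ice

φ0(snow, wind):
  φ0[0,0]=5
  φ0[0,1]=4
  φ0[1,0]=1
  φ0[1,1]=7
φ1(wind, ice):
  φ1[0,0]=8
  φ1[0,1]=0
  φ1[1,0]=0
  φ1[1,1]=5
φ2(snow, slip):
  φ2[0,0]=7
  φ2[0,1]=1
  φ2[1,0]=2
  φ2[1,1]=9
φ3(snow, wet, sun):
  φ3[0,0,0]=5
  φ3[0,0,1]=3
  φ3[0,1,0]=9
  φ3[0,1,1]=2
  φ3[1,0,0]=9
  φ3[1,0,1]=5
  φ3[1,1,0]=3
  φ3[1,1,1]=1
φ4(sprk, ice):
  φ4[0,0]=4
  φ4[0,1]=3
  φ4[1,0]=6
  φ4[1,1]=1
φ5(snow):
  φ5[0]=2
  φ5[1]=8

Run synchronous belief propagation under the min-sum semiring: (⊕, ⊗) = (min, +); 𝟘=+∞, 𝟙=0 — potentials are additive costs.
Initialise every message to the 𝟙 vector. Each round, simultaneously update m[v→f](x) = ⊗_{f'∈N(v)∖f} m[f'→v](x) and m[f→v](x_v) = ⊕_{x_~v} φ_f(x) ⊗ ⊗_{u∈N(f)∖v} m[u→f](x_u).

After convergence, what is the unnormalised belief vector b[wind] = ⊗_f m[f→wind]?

b[wind] = [11, 13]

init: all messages = 𝟙 over 2 values
r1 m[φ0→snow] = [4, 1]
r1 m[φ0→wind] = [1, 4]
r1 m[φ1→wind] = [0, 0]
r1 m[φ1→ice] = [0, 0]
r1 m[φ2→snow] = [1, 2]
r1 m[φ2→slip] = [2, 1]
r1 m[φ3→snow] = [2, 1]
r1 m[φ3→wet] = [3, 1]
r1 m[φ3→sun] = [3, 1]
r1 m[φ4→sprk] = [3, 1]
r1 m[φ4→ice] = [4, 1]
r1 m[φ5→snow] = [2, 8]
r1 m[snow→φ0] = [0, 0]
r1 m[snow→φ2] = [0, 0]
r1 m[snow→φ3] = [0, 0]
r1 m[snow→φ5] = [0, 0]
r1 m[sprk→φ4] = [0, 0]
r1 m[wind→φ0] = [0, 0]
r1 m[wind→φ1] = [0, 0]
r1 m[slip→φ2] = [0, 0]
r1 m[wet→φ3] = [0, 0]
r1 m[sun→φ3] = [0, 0]
r1 m[ice→φ1] = [0, 0]
r1 m[ice→φ4] = [0, 0]
r2 m[φ0→snow] = [4, 1]
r2 m[φ0→wind] = [1, 4]
r2 m[φ1→wind] = [0, 0]
r2 m[φ1→ice] = [0, 0]
r2 m[φ2→snow] = [1, 2]
r2 m[φ2→slip] = [2, 1]
r2 m[φ3→snow] = [2, 1]
r2 m[φ3→wet] = [3, 1]
r2 m[φ3→sun] = [3, 1]
r2 m[φ4→sprk] = [3, 1]
r2 m[φ4→ice] = [4, 1]
r2 m[φ5→snow] = [2, 8]
r2 m[snow→φ0] = [5, 11]
r2 m[snow→φ2] = [8, 10]
r2 m[snow→φ3] = [7, 11]
r2 m[snow→φ5] = [7, 4]
r2 m[sprk→φ4] = [0, 0]
r2 m[wind→φ0] = [0, 0]
r2 m[wind→φ1] = [1, 4]
r2 m[slip→φ2] = [0, 0]
r2 m[wet→φ3] = [0, 0]
r2 m[sun→φ3] = [0, 0]
r2 m[ice→φ1] = [4, 1]
r2 m[ice→φ4] = [0, 0]
r3 m[φ0→snow] = [4, 1]
r3 m[φ0→wind] = [10, 9]
r3 m[φ1→wind] = [1, 4]
r3 m[φ1→ice] = [4, 1]
r3 m[φ2→snow] = [1, 2]
r3 m[φ2→slip] = [12, 9]
r3 m[φ3→snow] = [2, 1]
r3 m[φ3→wet] = [10, 9]
r3 m[φ3→sun] = [12, 9]
r3 m[φ4→sprk] = [3, 1]
r3 m[φ4→ice] = [4, 1]
r3 m[φ5→snow] = [2, 8]
r3 m[snow→φ0] = [5, 11]
r3 m[snow→φ2] = [8, 10]
r3 m[snow→φ3] = [7, 11]
r3 m[snow→φ5] = [7, 4]
r3 m[sprk→φ4] = [0, 0]
r3 m[wind→φ0] = [0, 0]
r3 m[wind→φ1] = [1, 4]
r3 m[slip→φ2] = [0, 0]
r3 m[wet→φ3] = [0, 0]
r3 m[sun→φ3] = [0, 0]
r3 m[ice→φ1] = [4, 1]
r3 m[ice→φ4] = [0, 0]
r4 m[φ0→snow] = [4, 1]
r4 m[φ0→wind] = [10, 9]
r4 m[φ1→wind] = [1, 4]
r4 m[φ1→ice] = [4, 1]
r4 m[φ2→snow] = [1, 2]
r4 m[φ2→slip] = [12, 9]
r4 m[φ3→snow] = [2, 1]
r4 m[φ3→wet] = [10, 9]
r4 m[φ3→sun] = [12, 9]
r4 m[φ4→sprk] = [3, 1]
r4 m[φ4→ice] = [4, 1]
r4 m[φ5→snow] = [2, 8]
r4 m[snow→φ0] = [5, 11]
r4 m[snow→φ2] = [8, 10]
r4 m[snow→φ3] = [7, 11]
r4 m[snow→φ5] = [7, 4]
r4 m[sprk→φ4] = [0, 0]
r4 m[wind→φ0] = [1, 4]
r4 m[wind→φ1] = [10, 9]
r4 m[slip→φ2] = [0, 0]
r4 m[wet→φ3] = [0, 0]
r4 m[sun→φ3] = [0, 0]
r4 m[ice→φ1] = [4, 1]
r4 m[ice→φ4] = [4, 1]
r5 m[φ0→snow] = [6, 2]
r5 m[φ0→wind] = [10, 9]
r5 m[φ1→wind] = [1, 4]
r5 m[φ1→ice] = [9, 10]
r5 m[φ2→snow] = [1, 2]
r5 m[φ2→slip] = [12, 9]
r5 m[φ3→snow] = [2, 1]
r5 m[φ3→wet] = [10, 9]
r5 m[φ3→sun] = [12, 9]
r5 m[φ4→sprk] = [4, 2]
r5 m[φ4→ice] = [4, 1]
r5 m[φ5→snow] = [2, 8]
r5 m[snow→φ0] = [5, 11]
r5 m[snow→φ2] = [8, 10]
r5 m[snow→φ3] = [7, 11]
r5 m[snow→φ5] = [7, 4]
r5 m[sprk→φ4] = [0, 0]
r5 m[wind→φ0] = [1, 4]
r5 m[wind→φ1] = [10, 9]
r5 m[slip→φ2] = [0, 0]
r5 m[wet→φ3] = [0, 0]
r5 m[sun→φ3] = [0, 0]
r5 m[ice→φ1] = [4, 1]
r5 m[ice→φ4] = [4, 1]
r6 m[φ0→snow] = [6, 2]
r6 m[φ0→wind] = [10, 9]
r6 m[φ1→wind] = [1, 4]
r6 m[φ1→ice] = [9, 10]
r6 m[φ2→snow] = [1, 2]
r6 m[φ2→slip] = [12, 9]
r6 m[φ3→snow] = [2, 1]
r6 m[φ3→wet] = [10, 9]
r6 m[φ3→sun] = [12, 9]
r6 m[φ4→sprk] = [4, 2]
r6 m[φ4→ice] = [4, 1]
r6 m[φ5→snow] = [2, 8]
r6 m[snow→φ0] = [5, 11]
r6 m[snow→φ2] = [10, 11]
r6 m[snow→φ3] = [9, 12]
r6 m[snow→φ5] = [9, 5]
r6 m[sprk→φ4] = [0, 0]
r6 m[wind→φ0] = [1, 4]
r6 m[wind→φ1] = [10, 9]
r6 m[slip→φ2] = [0, 0]
r6 m[wet→φ3] = [0, 0]
r6 m[sun→φ3] = [0, 0]
r6 m[ice→φ1] = [4, 1]
r6 m[ice→φ4] = [9, 10]
r7 m[φ0→snow] = [6, 2]
r7 m[φ0→wind] = [10, 9]
r7 m[φ1→wind] = [1, 4]
r7 m[φ1→ice] = [9, 10]
r7 m[φ2→snow] = [1, 2]
r7 m[φ2→slip] = [13, 11]
r7 m[φ3→snow] = [2, 1]
r7 m[φ3→wet] = [12, 11]
r7 m[φ3→sun] = [14, 11]
r7 m[φ4→sprk] = [13, 11]
r7 m[φ4→ice] = [4, 1]
r7 m[φ5→snow] = [2, 8]
r7 m[snow→φ0] = [5, 11]
r7 m[snow→φ2] = [10, 11]
r7 m[snow→φ3] = [9, 12]
r7 m[snow→φ5] = [9, 5]
r7 m[sprk→φ4] = [0, 0]
r7 m[wind→φ0] = [1, 4]
r7 m[wind→φ1] = [10, 9]
r7 m[slip→φ2] = [0, 0]
r7 m[wet→φ3] = [0, 0]
r7 m[sun→φ3] = [0, 0]
r7 m[ice→φ1] = [4, 1]
r7 m[ice→φ4] = [9, 10]
r8 m[φ0→snow] = [6, 2]
r8 m[φ0→wind] = [10, 9]
r8 m[φ1→wind] = [1, 4]
r8 m[φ1→ice] = [9, 10]
r8 m[φ2→snow] = [1, 2]
r8 m[φ2→slip] = [13, 11]
r8 m[φ3→snow] = [2, 1]
r8 m[φ3→wet] = [12, 11]
r8 m[φ3→sun] = [14, 11]
r8 m[φ4→sprk] = [13, 11]
r8 m[φ4→ice] = [4, 1]
r8 m[φ5→snow] = [2, 8]
r8 m[snow→φ0] = [5, 11]
r8 m[snow→φ2] = [10, 11]
r8 m[snow→φ3] = [9, 12]
r8 m[snow→φ5] = [9, 5]
r8 m[sprk→φ4] = [0, 0]
r8 m[wind→φ0] = [1, 4]
r8 m[wind→φ1] = [10, 9]
r8 m[slip→φ2] = [0, 0]
r8 m[wet→φ3] = [0, 0]
r8 m[sun→φ3] = [0, 0]
r8 m[ice→φ1] = [4, 1]
r8 m[ice→φ4] = [9, 10]
fixed point reached at round 8
b[wind] = ⊗ incoming = [11, 13]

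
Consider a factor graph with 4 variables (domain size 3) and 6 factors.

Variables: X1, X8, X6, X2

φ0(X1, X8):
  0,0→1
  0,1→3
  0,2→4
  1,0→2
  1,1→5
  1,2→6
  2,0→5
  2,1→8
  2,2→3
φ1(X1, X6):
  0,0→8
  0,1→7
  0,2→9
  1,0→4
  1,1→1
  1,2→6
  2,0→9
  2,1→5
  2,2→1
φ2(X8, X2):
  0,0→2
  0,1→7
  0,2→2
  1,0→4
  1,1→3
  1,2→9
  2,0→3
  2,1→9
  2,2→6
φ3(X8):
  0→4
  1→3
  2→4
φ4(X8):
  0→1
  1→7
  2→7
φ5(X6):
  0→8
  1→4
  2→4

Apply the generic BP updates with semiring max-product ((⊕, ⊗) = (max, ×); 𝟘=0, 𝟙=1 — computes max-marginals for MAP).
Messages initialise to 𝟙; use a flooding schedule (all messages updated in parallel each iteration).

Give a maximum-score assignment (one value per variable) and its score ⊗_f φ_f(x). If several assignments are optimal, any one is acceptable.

init: all messages = 𝟙 over 3 values
r1 m[φ0→X1] = [4, 6, 8]
r1 m[φ0→X8] = [5, 8, 6]
r1 m[φ1→X1] = [9, 6, 9]
r1 m[φ1→X6] = [9, 7, 9]
r1 m[φ2→X8] = [7, 9, 9]
r1 m[φ2→X2] = [4, 9, 9]
r1 m[φ3→X8] = [4, 3, 4]
r1 m[φ4→X8] = [1, 7, 7]
r1 m[φ5→X6] = [8, 4, 4]
r1 m[X1→φ0] = [1, 1, 1]
r1 m[X1→φ1] = [1, 1, 1]
r1 m[X8→φ0] = [1, 1, 1]
r1 m[X8→φ2] = [1, 1, 1]
r1 m[X8→φ3] = [1, 1, 1]
r1 m[X8→φ4] = [1, 1, 1]
r1 m[X6→φ1] = [1, 1, 1]
r1 m[X6→φ5] = [1, 1, 1]
r1 m[X2→φ2] = [1, 1, 1]
r2 m[φ0→X1] = [4, 6, 8]
r2 m[φ0→X8] = [5, 8, 6]
r2 m[φ1→X1] = [9, 6, 9]
r2 m[φ1→X6] = [9, 7, 9]
r2 m[φ2→X8] = [7, 9, 9]
r2 m[φ2→X2] = [4, 9, 9]
r2 m[φ3→X8] = [4, 3, 4]
r2 m[φ4→X8] = [1, 7, 7]
r2 m[φ5→X6] = [8, 4, 4]
r2 m[X1→φ0] = [9, 6, 9]
r2 m[X1→φ1] = [4, 6, 8]
r2 m[X8→φ0] = [28, 189, 252]
r2 m[X8→φ2] = [20, 168, 168]
r2 m[X8→φ3] = [35, 504, 378]
r2 m[X8→φ4] = [140, 216, 216]
r2 m[X6→φ1] = [8, 4, 4]
r2 m[X6→φ5] = [9, 7, 9]
r2 m[X2→φ2] = [1, 1, 1]
r3 m[φ0→X1] = [1008, 1512, 1512]
r3 m[φ0→X8] = [45, 72, 36]
r3 m[φ1→X1] = [64, 32, 72]
r3 m[φ1→X6] = [72, 40, 36]
r3 m[φ2→X8] = [7, 9, 9]
r3 m[φ2→X2] = [672, 1512, 1512]
r3 m[φ3→X8] = [4, 3, 4]
r3 m[φ4→X8] = [1, 7, 7]
r3 m[φ5→X6] = [8, 4, 4]
r3 m[X1→φ0] = [9, 6, 9]
r3 m[X1→φ1] = [4, 6, 8]
r3 m[X8→φ0] = [28, 189, 252]
r3 m[X8→φ2] = [20, 168, 168]
r3 m[X8→φ3] = [35, 504, 378]
r3 m[X8→φ4] = [140, 216, 216]
r3 m[X6→φ1] = [8, 4, 4]
r3 m[X6→φ5] = [9, 7, 9]
r3 m[X2→φ2] = [1, 1, 1]
r4 m[φ0→X1] = [1008, 1512, 1512]
r4 m[φ0→X8] = [45, 72, 36]
r4 m[φ1→X1] = [64, 32, 72]
r4 m[φ1→X6] = [72, 40, 36]
r4 m[φ2→X8] = [7, 9, 9]
r4 m[φ2→X2] = [672, 1512, 1512]
r4 m[φ3→X8] = [4, 3, 4]
r4 m[φ4→X8] = [1, 7, 7]
r4 m[φ5→X6] = [8, 4, 4]
r4 m[X1→φ0] = [64, 32, 72]
r4 m[X1→φ1] = [1008, 1512, 1512]
r4 m[X8→φ0] = [28, 189, 252]
r4 m[X8→φ2] = [180, 1512, 1008]
r4 m[X8→φ3] = [315, 4536, 2268]
r4 m[X8→φ4] = [1260, 1944, 1296]
r4 m[X6→φ1] = [8, 4, 4]
r4 m[X6→φ5] = [72, 40, 36]
r4 m[X2→φ2] = [1, 1, 1]
r5 m[φ0→X1] = [1008, 1512, 1512]
r5 m[φ0→X8] = [360, 576, 256]
r5 m[φ1→X1] = [64, 32, 72]
r5 m[φ1→X6] = [13608, 7560, 9072]
r5 m[φ2→X8] = [7, 9, 9]
r5 m[φ2→X2] = [6048, 9072, 13608]
r5 m[φ3→X8] = [4, 3, 4]
r5 m[φ4→X8] = [1, 7, 7]
r5 m[φ5→X6] = [8, 4, 4]
r5 m[X1→φ0] = [64, 32, 72]
r5 m[X1→φ1] = [1008, 1512, 1512]
r5 m[X8→φ0] = [28, 189, 252]
r5 m[X8→φ2] = [180, 1512, 1008]
r5 m[X8→φ3] = [315, 4536, 2268]
r5 m[X8→φ4] = [1260, 1944, 1296]
r5 m[X6→φ1] = [8, 4, 4]
r5 m[X6→φ5] = [72, 40, 36]
r5 m[X2→φ2] = [1, 1, 1]
r6 m[φ0→X1] = [1008, 1512, 1512]
r6 m[φ0→X8] = [360, 576, 256]
r6 m[φ1→X1] = [64, 32, 72]
r6 m[φ1→X6] = [13608, 7560, 9072]
r6 m[φ2→X8] = [7, 9, 9]
r6 m[φ2→X2] = [6048, 9072, 13608]
r6 m[φ3→X8] = [4, 3, 4]
r6 m[φ4→X8] = [1, 7, 7]
r6 m[φ5→X6] = [8, 4, 4]
r6 m[X1→φ0] = [64, 32, 72]
r6 m[X1→φ1] = [1008, 1512, 1512]
r6 m[X8→φ0] = [28, 189, 252]
r6 m[X8→φ2] = [1440, 12096, 7168]
r6 m[X8→φ3] = [2520, 36288, 16128]
r6 m[X8→φ4] = [10080, 15552, 9216]
r6 m[X6→φ1] = [8, 4, 4]
r6 m[X6→φ5] = [13608, 7560, 9072]
r6 m[X2→φ2] = [1, 1, 1]
r7 m[φ0→X1] = [1008, 1512, 1512]
r7 m[φ0→X8] = [360, 576, 256]
r7 m[φ1→X1] = [64, 32, 72]
r7 m[φ1→X6] = [13608, 7560, 9072]
r7 m[φ2→X8] = [7, 9, 9]
r7 m[φ2→X2] = [48384, 64512, 108864]
r7 m[φ3→X8] = [4, 3, 4]
r7 m[φ4→X8] = [1, 7, 7]
r7 m[φ5→X6] = [8, 4, 4]
r7 m[X1→φ0] = [64, 32, 72]
r7 m[X1→φ1] = [1008, 1512, 1512]
r7 m[X8→φ0] = [28, 189, 252]
r7 m[X8→φ2] = [1440, 12096, 7168]
r7 m[X8→φ3] = [2520, 36288, 16128]
r7 m[X8→φ4] = [10080, 15552, 9216]
r7 m[X6→φ1] = [8, 4, 4]
r7 m[X6→φ5] = [13608, 7560, 9072]
r7 m[X2→φ2] = [1, 1, 1]
r8 m[φ0→X1] = [1008, 1512, 1512]
r8 m[φ0→X8] = [360, 576, 256]
r8 m[φ1→X1] = [64, 32, 72]
r8 m[φ1→X6] = [13608, 7560, 9072]
r8 m[φ2→X8] = [7, 9, 9]
r8 m[φ2→X2] = [48384, 64512, 108864]
r8 m[φ3→X8] = [4, 3, 4]
r8 m[φ4→X8] = [1, 7, 7]
r8 m[φ5→X6] = [8, 4, 4]
r8 m[X1→φ0] = [64, 32, 72]
r8 m[X1→φ1] = [1008, 1512, 1512]
r8 m[X8→φ0] = [28, 189, 252]
r8 m[X8→φ2] = [1440, 12096, 7168]
r8 m[X8→φ3] = [2520, 36288, 16128]
r8 m[X8→φ4] = [10080, 15552, 9216]
r8 m[X6→φ1] = [8, 4, 4]
r8 m[X6→φ5] = [13608, 7560, 9072]
r8 m[X2→φ2] = [1, 1, 1]
fixed point reached at round 8
traceback from X1: (X1=2, X8=1, X6=0, X2=2), score=108864

assignment: (X1=2, X8=1, X6=0, X2=2); score = 108864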